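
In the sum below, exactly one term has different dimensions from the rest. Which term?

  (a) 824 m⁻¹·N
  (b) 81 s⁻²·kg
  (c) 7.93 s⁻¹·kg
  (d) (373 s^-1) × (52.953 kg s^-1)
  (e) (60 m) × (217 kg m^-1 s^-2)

Reduce each to base SI dimensions:
  (a) N·m⁻¹ = kg·m·s⁻²·m⁻¹ = kg·s⁻²
  (b) kg·s⁻²
  (c) kg·s⁻¹
  (d) [s⁻¹] · [kg·s⁻¹] = kg·s⁻²
  (e) [m] · [kg·m⁻¹·s⁻²] = kg·s⁻²
All reduce to kg·s⁻² except (c), which is kg·s⁻¹.

(c)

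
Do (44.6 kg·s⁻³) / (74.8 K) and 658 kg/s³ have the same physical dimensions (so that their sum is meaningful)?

No

Dimensions:
  (44.6 kg·s⁻³) / (74.8 K):  [kg·s⁻³] / [K] = kg·s⁻³·K⁻¹
  658 kg/s³:  kg·s⁻³
kg·s⁻³·K⁻¹ ≠ kg·s⁻³, so they cannot be added.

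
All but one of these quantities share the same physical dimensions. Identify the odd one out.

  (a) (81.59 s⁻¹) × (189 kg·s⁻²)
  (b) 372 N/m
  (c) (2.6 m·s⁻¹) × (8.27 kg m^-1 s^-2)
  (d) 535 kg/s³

Dimensions:
  (a) [s⁻¹] · [kg·s⁻²] = kg·s⁻³
  (b) N·m⁻¹ = kg·m·s⁻²·m⁻¹ = kg·s⁻²
  (c) [m·s⁻¹] · [kg·m⁻¹·s⁻²] = kg·s⁻³
  (d) kg·s⁻³
All reduce to kg·s⁻³ except (b), which is kg·s⁻².

(b)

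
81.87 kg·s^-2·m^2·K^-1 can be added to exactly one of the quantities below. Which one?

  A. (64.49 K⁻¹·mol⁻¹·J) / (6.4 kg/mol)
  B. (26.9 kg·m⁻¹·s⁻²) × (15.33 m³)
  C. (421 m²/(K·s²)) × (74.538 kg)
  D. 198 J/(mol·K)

C.

Reference: kg·m²·s⁻²·K⁻¹.
Each option:
  A. [kg·m²·s⁻²·K⁻¹·mol⁻¹] / [kg·mol⁻¹] = m²·s⁻²·K⁻¹
  B. [kg·m⁻¹·s⁻²] · [m³] = kg·m²·s⁻²
  C. [m²·s⁻²·K⁻¹] · [kg] = kg·m²·s⁻²·K⁻¹  ← same
  D. J·mol⁻¹·K⁻¹ = N·m·mol⁻¹·K⁻¹ = kg·m²·s⁻²·K⁻¹·mol⁻¹
Only C. matches kg·m²·s⁻²·K⁻¹.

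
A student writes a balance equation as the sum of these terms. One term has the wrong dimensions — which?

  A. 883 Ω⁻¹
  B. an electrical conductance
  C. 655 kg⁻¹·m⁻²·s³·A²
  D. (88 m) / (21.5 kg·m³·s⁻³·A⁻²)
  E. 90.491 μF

E.

Work out the base dimensions of each:
  A. Ω⁻¹ = (V·A⁻¹)⁻¹ = kg⁻¹·m⁻²·s³·A²
  B. [electrical conductance] = kg⁻¹·m⁻²·s³·A²
  C. kg⁻¹·m⁻²·s³·A²
  D. [m] / [kg·m³·s⁻³·A⁻²] = kg⁻¹·m⁻²·s³·A²
  E. F = C·V⁻¹ = kg⁻¹·m⁻²·s⁴·A²
All reduce to kg⁻¹·m⁻²·s³·A² except E., which is kg⁻¹·m⁻²·s⁴·A².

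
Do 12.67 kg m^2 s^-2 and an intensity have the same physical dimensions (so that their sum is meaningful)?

Expand each in SI base units:
  12.67 kg m^2 s^-2:  kg·m²·s⁻²
  an intensity:  [intensity] = kg·s⁻³
kg·m²·s⁻² ≠ kg·s⁻³, so they cannot be added.

No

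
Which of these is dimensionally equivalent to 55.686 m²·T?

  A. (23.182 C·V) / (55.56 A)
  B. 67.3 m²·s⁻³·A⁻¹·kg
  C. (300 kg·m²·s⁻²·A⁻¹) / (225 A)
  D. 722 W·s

Reference: T·m² = Wb·m⁻²·m² = kg·m²·s⁻²·A⁻¹.
Each option:
  A. [kg·m²·s⁻²] / [A] = kg·m²·s⁻²·A⁻¹  ← same
  B. kg·m²·s⁻³·A⁻¹
  C. [kg·m²·s⁻²·A⁻¹] / [A] = kg·m²·s⁻²·A⁻²
  D. W·s = J·s⁻¹·s = kg·m²·s⁻²
Only A. matches kg·m²·s⁻²·A⁻¹.

A.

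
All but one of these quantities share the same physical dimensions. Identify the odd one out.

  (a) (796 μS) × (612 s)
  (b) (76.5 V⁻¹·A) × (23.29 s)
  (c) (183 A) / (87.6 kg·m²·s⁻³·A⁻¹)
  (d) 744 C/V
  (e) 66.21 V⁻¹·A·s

Expand each in SI base units:
  (a) [kg⁻¹·m⁻²·s³·A²] · [s] = kg⁻¹·m⁻²·s⁴·A²
  (b) [kg⁻¹·m⁻²·s³·A²] · [s] = kg⁻¹·m⁻²·s⁴·A²
  (c) [A] / [kg·m²·s⁻³·A⁻¹] = kg⁻¹·m⁻²·s³·A²
  (d) C·V⁻¹ = s·A·(J·C⁻¹)⁻¹ = kg⁻¹·m⁻²·s⁴·A²
  (e) A·s·V⁻¹ = A·s·(J·C⁻¹)⁻¹ = kg⁻¹·m⁻²·s⁴·A²
All reduce to kg⁻¹·m⁻²·s⁴·A² except (c), which is kg⁻¹·m⁻²·s³·A².

(c)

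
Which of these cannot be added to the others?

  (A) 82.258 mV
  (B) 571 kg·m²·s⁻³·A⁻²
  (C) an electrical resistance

(A)

In SI base units:
  (A) V = J·C⁻¹ = kg·m²·s⁻³·A⁻¹
  (B) kg·m²·s⁻³·A⁻²
  (C) [electrical resistance] = kg·m²·s⁻³·A⁻²
All reduce to kg·m²·s⁻³·A⁻² except (A), which is kg·m²·s⁻³·A⁻¹.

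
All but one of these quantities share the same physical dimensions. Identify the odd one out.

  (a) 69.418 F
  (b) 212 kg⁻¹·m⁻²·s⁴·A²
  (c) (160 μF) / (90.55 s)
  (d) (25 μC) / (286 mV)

Work out the base dimensions of each:
  (a) F = C·V⁻¹ = kg⁻¹·m⁻²·s⁴·A²
  (b) kg⁻¹·m⁻²·s⁴·A²
  (c) [kg⁻¹·m⁻²·s⁴·A²] / [s] = kg⁻¹·m⁻²·s³·A²
  (d) [s·A] / [kg·m²·s⁻³·A⁻¹] = kg⁻¹·m⁻²·s⁴·A²
All reduce to kg⁻¹·m⁻²·s⁴·A² except (c), which is kg⁻¹·m⁻²·s³·A².

(c)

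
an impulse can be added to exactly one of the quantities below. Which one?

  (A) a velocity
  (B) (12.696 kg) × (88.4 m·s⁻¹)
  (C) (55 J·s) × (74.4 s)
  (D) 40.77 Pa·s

(B)

Reference: [impulse] = kg·m·s⁻¹.
Each option:
  (A) [velocity] = m·s⁻¹
  (B) [kg] · [m·s⁻¹] = kg·m·s⁻¹  ← same
  (C) [kg·m²·s⁻¹] · [s] = kg·m²
  (D) Pa·s = N·m⁻²·s = kg·m⁻¹·s⁻¹
Only (B) matches kg·m·s⁻¹.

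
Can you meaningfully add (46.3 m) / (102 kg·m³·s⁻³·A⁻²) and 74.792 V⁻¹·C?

No

Work out the base dimensions of each:
  (46.3 m) / (102 kg·m³·s⁻³·A⁻²):  [m] / [kg·m³·s⁻³·A⁻²] = kg⁻¹·m⁻²·s³·A²
  74.792 V⁻¹·C:  C·V⁻¹ = s·A·(J·C⁻¹)⁻¹ = kg⁻¹·m⁻²·s⁴·A²
kg⁻¹·m⁻²·s³·A² ≠ kg⁻¹·m⁻²·s⁴·A², so they cannot be added.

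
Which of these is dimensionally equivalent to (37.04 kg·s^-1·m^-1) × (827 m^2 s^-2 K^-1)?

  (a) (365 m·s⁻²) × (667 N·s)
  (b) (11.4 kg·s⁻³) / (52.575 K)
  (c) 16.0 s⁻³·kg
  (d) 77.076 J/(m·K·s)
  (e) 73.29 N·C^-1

Reference: [kg·m⁻¹·s⁻¹] · [m²·s⁻²·K⁻¹] = kg·m·s⁻³·K⁻¹.
Each option:
  (a) [m·s⁻²] · [kg·m·s⁻¹] = kg·m²·s⁻³
  (b) [kg·s⁻³] / [K] = kg·s⁻³·K⁻¹
  (c) kg·s⁻³
  (d) J·s⁻¹·m⁻¹·K⁻¹ = N·m·s⁻¹·m⁻¹·K⁻¹ = kg·m·s⁻³·K⁻¹  ← same
  (e) N·C⁻¹ = kg·m·s⁻²·(s·A)⁻¹ = kg·m·s⁻³·A⁻¹
Only (d) matches kg·m·s⁻³·K⁻¹.

(d)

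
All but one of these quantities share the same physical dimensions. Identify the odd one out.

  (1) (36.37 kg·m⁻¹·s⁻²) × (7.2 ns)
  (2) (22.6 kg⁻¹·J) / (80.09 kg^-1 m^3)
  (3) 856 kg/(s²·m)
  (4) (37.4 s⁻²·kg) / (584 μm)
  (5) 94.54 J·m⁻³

Reduce each to base SI dimensions:
  (1) [kg·m⁻¹·s⁻²] · [s] = kg·m⁻¹·s⁻¹
  (2) [m²·s⁻²] / [kg⁻¹·m³] = kg·m⁻¹·s⁻²
  (3) kg·m⁻¹·s⁻²
  (4) [kg·s⁻²] / [m] = kg·m⁻¹·s⁻²
  (5) J·m⁻³ = N·m·m⁻³ = kg·m⁻¹·s⁻²
All reduce to kg·m⁻¹·s⁻² except (1), which is kg·m⁻¹·s⁻¹.

(1)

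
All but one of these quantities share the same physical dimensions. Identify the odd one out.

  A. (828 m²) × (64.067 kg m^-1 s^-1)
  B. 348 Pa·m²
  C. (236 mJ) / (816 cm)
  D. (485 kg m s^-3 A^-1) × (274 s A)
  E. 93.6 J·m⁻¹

Work out the base dimensions of each:
  A. [m²] · [kg·m⁻¹·s⁻¹] = kg·m·s⁻¹
  B. Pa·m² = N·m⁻²·m² = kg·m·s⁻²
  C. [kg·m²·s⁻²] / [m] = kg·m·s⁻²
  D. [kg·m·s⁻³·A⁻¹] · [s·A] = kg·m·s⁻²
  E. J·m⁻¹ = N·m·m⁻¹ = kg·m·s⁻²
All reduce to kg·m·s⁻² except A., which is kg·m·s⁻¹.

A.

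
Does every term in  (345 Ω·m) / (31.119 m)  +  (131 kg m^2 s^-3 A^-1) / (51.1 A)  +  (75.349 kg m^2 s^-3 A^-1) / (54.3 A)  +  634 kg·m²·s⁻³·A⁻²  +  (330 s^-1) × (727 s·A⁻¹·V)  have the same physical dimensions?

In SI base units:
  (345 Ω·m) / (31.119 m):  [kg·m³·s⁻³·A⁻²] / [m] = kg·m²·s⁻³·A⁻²
  (131 kg m^2 s^-3 A^-1) / (51.1 A):  [kg·m²·s⁻³·A⁻¹] / [A] = kg·m²·s⁻³·A⁻²
  (75.349 kg m^2 s^-3 A^-1) / (54.3 A):  [kg·m²·s⁻³·A⁻¹] / [A] = kg·m²·s⁻³·A⁻²
  634 kg·m²·s⁻³·A⁻²:  kg·m²·s⁻³·A⁻²
  (330 s^-1) × (727 s·A⁻¹·V):  [s⁻¹] · [kg·m²·s⁻²·A⁻²] = kg·m²·s⁻³·A⁻²
Every term reduces to kg·m²·s⁻³·A⁻².

Yes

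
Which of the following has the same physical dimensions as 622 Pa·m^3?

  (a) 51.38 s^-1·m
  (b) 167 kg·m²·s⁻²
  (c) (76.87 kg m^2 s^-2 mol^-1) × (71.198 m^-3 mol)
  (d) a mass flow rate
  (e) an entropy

(b)

Reference: Pa·m³ = N·m⁻²·m³ = kg·m²·s⁻².
Each option:
  (a) m·s⁻¹
  (b) kg·m²·s⁻²  ← same
  (c) [kg·m²·s⁻²·mol⁻¹] · [m⁻³·mol] = kg·m⁻¹·s⁻²
  (d) [mass flow rate] = kg·s⁻¹
  (e) [entropy] = kg·m²·s⁻²·K⁻¹
Only (b) matches kg·m²·s⁻².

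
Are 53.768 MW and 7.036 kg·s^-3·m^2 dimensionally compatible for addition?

Expand each in SI base units:
  53.768 MW:  W = J·s⁻¹ = kg·m²·s⁻³
  7.036 kg·s^-3·m^2:  kg·m²·s⁻³
Both are kg·m²·s⁻³, so they have the same dimensions and can be added.

Yes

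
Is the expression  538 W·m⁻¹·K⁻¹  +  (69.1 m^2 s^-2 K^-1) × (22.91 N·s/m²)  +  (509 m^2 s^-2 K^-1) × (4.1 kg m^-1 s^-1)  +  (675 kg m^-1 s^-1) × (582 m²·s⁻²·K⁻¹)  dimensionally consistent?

Dimensions:
  538 W·m⁻¹·K⁻¹:  W·m⁻¹·K⁻¹ = J·s⁻¹·m⁻¹·K⁻¹ = kg·m·s⁻³·K⁻¹
  (69.1 m^2 s^-2 K^-1) × (22.91 N·s/m²):  [m²·s⁻²·K⁻¹] · [kg·m⁻¹·s⁻¹] = kg·m·s⁻³·K⁻¹
  (509 m^2 s^-2 K^-1) × (4.1 kg m^-1 s^-1):  [m²·s⁻²·K⁻¹] · [kg·m⁻¹·s⁻¹] = kg·m·s⁻³·K⁻¹
  (675 kg m^-1 s^-1) × (582 m²·s⁻²·K⁻¹):  [kg·m⁻¹·s⁻¹] · [m²·s⁻²·K⁻¹] = kg·m·s⁻³·K⁻¹
Every term reduces to kg·m·s⁻³·K⁻¹.

Yes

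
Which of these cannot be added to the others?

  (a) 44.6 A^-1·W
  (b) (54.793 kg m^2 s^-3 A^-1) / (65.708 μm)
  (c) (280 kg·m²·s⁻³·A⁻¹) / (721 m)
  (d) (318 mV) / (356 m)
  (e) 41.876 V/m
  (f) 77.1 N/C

(a)

Reduce each to base SI dimensions:
  (a) W·A⁻¹ = J·s⁻¹·A⁻¹ = kg·m²·s⁻³·A⁻¹
  (b) [kg·m²·s⁻³·A⁻¹] / [m] = kg·m·s⁻³·A⁻¹
  (c) [kg·m²·s⁻³·A⁻¹] / [m] = kg·m·s⁻³·A⁻¹
  (d) [kg·m²·s⁻³·A⁻¹] / [m] = kg·m·s⁻³·A⁻¹
  (e) V·m⁻¹ = J·C⁻¹·m⁻¹ = kg·m·s⁻³·A⁻¹
  (f) N·C⁻¹ = kg·m·s⁻²·(s·A)⁻¹ = kg·m·s⁻³·A⁻¹
All reduce to kg·m·s⁻³·A⁻¹ except (a), which is kg·m²·s⁻³·A⁻¹.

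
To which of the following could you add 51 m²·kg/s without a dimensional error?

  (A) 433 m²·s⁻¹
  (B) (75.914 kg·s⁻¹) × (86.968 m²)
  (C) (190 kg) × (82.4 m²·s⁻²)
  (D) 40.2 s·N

Reference: kg·m²·s⁻¹.
Each option:
  (A) m²·s⁻¹
  (B) [kg·s⁻¹] · [m²] = kg·m²·s⁻¹  ← same
  (C) [kg] · [m²·s⁻²] = kg·m²·s⁻²
  (D) N·s = kg·m·s⁻²·s = kg·m·s⁻¹
Only (B) matches kg·m²·s⁻¹.

(B)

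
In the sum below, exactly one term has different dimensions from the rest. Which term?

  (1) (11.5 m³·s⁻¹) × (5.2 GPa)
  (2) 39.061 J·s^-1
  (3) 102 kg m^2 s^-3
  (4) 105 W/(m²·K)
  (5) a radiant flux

Reduce each to base SI dimensions:
  (1) [m³·s⁻¹] · [kg·m⁻¹·s⁻²] = kg·m²·s⁻³
  (2) J·s⁻¹ = N·m·s⁻¹ = kg·m²·s⁻³
  (3) kg·m²·s⁻³
  (4) W·m⁻²·K⁻¹ = J·s⁻¹·m⁻²·K⁻¹ = kg·s⁻³·K⁻¹
  (5) [radiant flux] = kg·m²·s⁻³
All reduce to kg·m²·s⁻³ except (4), which is kg·s⁻³·K⁻¹.

(4)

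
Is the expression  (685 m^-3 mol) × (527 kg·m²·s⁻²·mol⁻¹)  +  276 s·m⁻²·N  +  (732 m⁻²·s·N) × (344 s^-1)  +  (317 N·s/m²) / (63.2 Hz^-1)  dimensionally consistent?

No

In SI base units:
  (685 m^-3 mol) × (527 kg·m²·s⁻²·mol⁻¹):  [m⁻³·mol] · [kg·m²·s⁻²·mol⁻¹] = kg·m⁻¹·s⁻²
  276 s·m⁻²·N:  N·s·m⁻² = kg·m·s⁻²·s·m⁻² = kg·m⁻¹·s⁻¹
  (732 m⁻²·s·N) × (344 s^-1):  [kg·m⁻¹·s⁻¹] · [s⁻¹] = kg·m⁻¹·s⁻²
  (317 N·s/m²) / (63.2 Hz^-1):  [kg·m⁻¹·s⁻¹] / [s] = kg·m⁻¹·s⁻²
The terms do not share a single dimension (kg·m⁻¹·s⁻² vs kg·m⁻¹·s⁻¹).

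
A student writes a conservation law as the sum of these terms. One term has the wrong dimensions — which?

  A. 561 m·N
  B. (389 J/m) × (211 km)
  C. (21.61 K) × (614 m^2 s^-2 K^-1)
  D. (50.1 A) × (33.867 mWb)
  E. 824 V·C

Work out the base dimensions of each:
  A. N·m = kg·m·s⁻²·m = kg·m²·s⁻²
  B. [kg·m·s⁻²] · [m] = kg·m²·s⁻²
  C. [K] · [m²·s⁻²·K⁻¹] = m²·s⁻²
  D. [A] · [kg·m²·s⁻²·A⁻¹] = kg·m²·s⁻²
  E. C·V = s·A·J·C⁻¹ = kg·m²·s⁻²
All reduce to kg·m²·s⁻² except C., which is m²·s⁻².

C.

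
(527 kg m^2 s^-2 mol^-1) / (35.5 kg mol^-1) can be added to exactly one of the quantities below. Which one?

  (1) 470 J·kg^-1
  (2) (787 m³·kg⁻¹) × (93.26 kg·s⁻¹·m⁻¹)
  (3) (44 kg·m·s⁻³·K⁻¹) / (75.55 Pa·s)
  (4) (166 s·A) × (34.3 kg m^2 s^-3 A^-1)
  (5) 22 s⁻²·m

(1)

Reference: [kg·m²·s⁻²·mol⁻¹] / [kg·mol⁻¹] = m²·s⁻².
Each option:
  (1) J·kg⁻¹ = N·m·kg⁻¹ = m²·s⁻²  ← same
  (2) [kg⁻¹·m³] · [kg·m⁻¹·s⁻¹] = m²·s⁻¹
  (3) [kg·m·s⁻³·K⁻¹] / [kg·m⁻¹·s⁻¹] = m²·s⁻²·K⁻¹
  (4) [s·A] · [kg·m²·s⁻³·A⁻¹] = kg·m²·s⁻²
  (5) m·s⁻²
Only (1) matches m²·s⁻².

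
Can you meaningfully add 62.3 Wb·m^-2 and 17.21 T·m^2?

Expand each in SI base units:
  62.3 Wb·m^-2:  Wb·m⁻² = V·s·m⁻² = kg·s⁻²·A⁻¹
  17.21 T·m^2:  T·m² = Wb·m⁻²·m² = kg·m²·s⁻²·A⁻¹
kg·s⁻²·A⁻¹ ≠ kg·m²·s⁻²·A⁻¹, so they cannot be added.

No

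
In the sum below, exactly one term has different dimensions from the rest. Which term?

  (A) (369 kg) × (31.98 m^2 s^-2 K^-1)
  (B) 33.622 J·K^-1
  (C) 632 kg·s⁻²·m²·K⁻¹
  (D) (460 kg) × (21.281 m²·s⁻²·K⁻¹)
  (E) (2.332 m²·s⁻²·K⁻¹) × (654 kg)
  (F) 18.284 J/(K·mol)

Dimensions:
  (A) [kg] · [m²·s⁻²·K⁻¹] = kg·m²·s⁻²·K⁻¹
  (B) J·K⁻¹ = N·m·K⁻¹ = kg·m²·s⁻²·K⁻¹
  (C) kg·m²·s⁻²·K⁻¹
  (D) [kg] · [m²·s⁻²·K⁻¹] = kg·m²·s⁻²·K⁻¹
  (E) [m²·s⁻²·K⁻¹] · [kg] = kg·m²·s⁻²·K⁻¹
  (F) J·mol⁻¹·K⁻¹ = N·m·mol⁻¹·K⁻¹ = kg·m²·s⁻²·K⁻¹·mol⁻¹
All reduce to kg·m²·s⁻²·K⁻¹ except (F), which is kg·m²·s⁻²·K⁻¹·mol⁻¹.

(F)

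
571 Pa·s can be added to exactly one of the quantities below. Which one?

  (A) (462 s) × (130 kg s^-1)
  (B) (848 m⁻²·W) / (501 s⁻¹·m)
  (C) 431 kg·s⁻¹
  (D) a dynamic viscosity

Reference: Pa·s = N·m⁻²·s = kg·m⁻¹·s⁻¹.
Each option:
  (A) [s] · [kg·s⁻¹] = kg
  (B) [kg·s⁻³] / [m·s⁻¹] = kg·m⁻¹·s⁻²
  (C) kg·s⁻¹
  (D) [dynamic viscosity] = kg·m⁻¹·s⁻¹  ← same
Only (D) matches kg·m⁻¹·s⁻¹.

(D)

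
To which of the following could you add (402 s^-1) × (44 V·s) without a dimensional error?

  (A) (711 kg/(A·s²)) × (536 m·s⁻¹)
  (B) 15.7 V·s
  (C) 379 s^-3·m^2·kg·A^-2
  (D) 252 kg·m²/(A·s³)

Reference: [s⁻¹] · [kg·m²·s⁻²·A⁻¹] = kg·m²·s⁻³·A⁻¹.
Each option:
  (A) [kg·s⁻²·A⁻¹] · [m·s⁻¹] = kg·m·s⁻³·A⁻¹
  (B) V·s = J·C⁻¹·s = kg·m²·s⁻²·A⁻¹
  (C) kg·m²·s⁻³·A⁻²
  (D) kg·m²·s⁻³·A⁻¹  ← same
Only (D) matches kg·m²·s⁻³·A⁻¹.

(D)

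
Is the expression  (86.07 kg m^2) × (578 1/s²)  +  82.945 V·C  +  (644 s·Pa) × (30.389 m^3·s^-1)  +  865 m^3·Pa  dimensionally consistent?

Expand each in SI base units:
  (86.07 kg m^2) × (578 1/s²):  [kg·m²] · [s⁻²] = kg·m²·s⁻²
  82.945 V·C:  C·V = s·A·J·C⁻¹ = kg·m²·s⁻²
  (644 s·Pa) × (30.389 m^3·s^-1):  [kg·m⁻¹·s⁻¹] · [m³·s⁻¹] = kg·m²·s⁻²
  865 m^3·Pa:  Pa·m³ = N·m⁻²·m³ = kg·m²·s⁻²
Every term reduces to kg·m²·s⁻².

Yes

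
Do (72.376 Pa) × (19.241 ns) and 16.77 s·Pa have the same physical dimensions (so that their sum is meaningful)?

In SI base units:
  (72.376 Pa) × (19.241 ns):  [kg·m⁻¹·s⁻²] · [s] = kg·m⁻¹·s⁻¹
  16.77 s·Pa:  Pa·s = N·m⁻²·s = kg·m⁻¹·s⁻¹
Both are kg·m⁻¹·s⁻¹, so they have the same dimensions and can be added.

Yes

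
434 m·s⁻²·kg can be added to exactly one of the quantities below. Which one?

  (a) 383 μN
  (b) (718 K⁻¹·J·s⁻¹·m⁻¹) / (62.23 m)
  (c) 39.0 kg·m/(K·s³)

(a)

Reference: kg·m·s⁻².
Each option:
  (a) N = kg·m·s⁻²  ← same
  (b) [kg·m·s⁻³·K⁻¹] / [m] = kg·s⁻³·K⁻¹
  (c) kg·m·s⁻³·K⁻¹
Only (a) matches kg·m·s⁻².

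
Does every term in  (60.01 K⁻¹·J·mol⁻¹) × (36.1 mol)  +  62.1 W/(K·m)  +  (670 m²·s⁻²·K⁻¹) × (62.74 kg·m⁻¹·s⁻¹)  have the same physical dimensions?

No

Expand each in SI base units:
  (60.01 K⁻¹·J·mol⁻¹) × (36.1 mol):  [kg·m²·s⁻²·K⁻¹·mol⁻¹] · [mol] = kg·m²·s⁻²·K⁻¹
  62.1 W/(K·m):  W·m⁻¹·K⁻¹ = J·s⁻¹·m⁻¹·K⁻¹ = kg·m·s⁻³·K⁻¹
  (670 m²·s⁻²·K⁻¹) × (62.74 kg·m⁻¹·s⁻¹):  [m²·s⁻²·K⁻¹] · [kg·m⁻¹·s⁻¹] = kg·m·s⁻³·K⁻¹
The terms do not share a single dimension (kg·m²·s⁻²·K⁻¹ vs kg·m·s⁻³·K⁻¹).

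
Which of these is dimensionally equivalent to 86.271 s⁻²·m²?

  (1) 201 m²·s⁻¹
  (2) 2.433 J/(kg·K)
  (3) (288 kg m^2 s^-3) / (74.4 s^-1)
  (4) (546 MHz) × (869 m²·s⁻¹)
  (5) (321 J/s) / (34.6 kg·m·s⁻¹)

(4)

Reference: m²·s⁻².
Each option:
  (1) m²·s⁻¹
  (2) J·kg⁻¹·K⁻¹ = N·m·kg⁻¹·K⁻¹ = m²·s⁻²·K⁻¹
  (3) [kg·m²·s⁻³] / [s⁻¹] = kg·m²·s⁻²
  (4) [s⁻¹] · [m²·s⁻¹] = m²·s⁻²  ← same
  (5) [kg·m²·s⁻³] / [kg·m·s⁻¹] = m·s⁻²
Only (4) matches m²·s⁻².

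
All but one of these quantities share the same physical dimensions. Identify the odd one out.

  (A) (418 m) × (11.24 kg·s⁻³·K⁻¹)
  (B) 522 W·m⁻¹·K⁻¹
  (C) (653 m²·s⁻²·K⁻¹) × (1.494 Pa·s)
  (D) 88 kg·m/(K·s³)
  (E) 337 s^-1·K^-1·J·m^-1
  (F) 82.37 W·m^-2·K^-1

(F)

Expand each in SI base units:
  (A) [m] · [kg·s⁻³·K⁻¹] = kg·m·s⁻³·K⁻¹
  (B) W·m⁻¹·K⁻¹ = J·s⁻¹·m⁻¹·K⁻¹ = kg·m·s⁻³·K⁻¹
  (C) [m²·s⁻²·K⁻¹] · [kg·m⁻¹·s⁻¹] = kg·m·s⁻³·K⁻¹
  (D) kg·m·s⁻³·K⁻¹
  (E) J·s⁻¹·m⁻¹·K⁻¹ = N·m·s⁻¹·m⁻¹·K⁻¹ = kg·m·s⁻³·K⁻¹
  (F) W·m⁻²·K⁻¹ = J·s⁻¹·m⁻²·K⁻¹ = kg·s⁻³·K⁻¹
All reduce to kg·m·s⁻³·K⁻¹ except (F), which is kg·s⁻³·K⁻¹.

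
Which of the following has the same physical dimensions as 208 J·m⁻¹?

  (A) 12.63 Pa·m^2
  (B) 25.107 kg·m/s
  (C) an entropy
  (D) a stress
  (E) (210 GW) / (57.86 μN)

Reference: J·m⁻¹ = N·m·m⁻¹ = kg·m·s⁻².
Each option:
  (A) Pa·m² = N·m⁻²·m² = kg·m·s⁻²  ← same
  (B) kg·m·s⁻¹
  (C) [entropy] = kg·m²·s⁻²·K⁻¹
  (D) [stress] = kg·m⁻¹·s⁻²
  (E) [kg·m²·s⁻³] / [kg·m·s⁻²] = m·s⁻¹
Only (A) matches kg·m·s⁻².

(A)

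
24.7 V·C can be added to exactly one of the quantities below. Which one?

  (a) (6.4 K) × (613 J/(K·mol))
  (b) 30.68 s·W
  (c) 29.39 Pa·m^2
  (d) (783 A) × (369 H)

(b)

Reference: C·V = s·A·J·C⁻¹ = kg·m²·s⁻².
Each option:
  (a) [K] · [kg·m²·s⁻²·K⁻¹·mol⁻¹] = kg·m²·s⁻²·mol⁻¹
  (b) W·s = J·s⁻¹·s = kg·m²·s⁻²  ← same
  (c) Pa·m² = N·m⁻²·m² = kg·m·s⁻²
  (d) [A] · [kg·m²·s⁻²·A⁻²] = kg·m²·s⁻²·A⁻¹
Only (b) matches kg·m²·s⁻².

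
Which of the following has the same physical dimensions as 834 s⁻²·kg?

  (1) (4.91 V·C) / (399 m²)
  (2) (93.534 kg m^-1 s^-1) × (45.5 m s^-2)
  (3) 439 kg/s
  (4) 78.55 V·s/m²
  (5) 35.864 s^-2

(1)

Reference: kg·s⁻².
Each option:
  (1) [kg·m²·s⁻²] / [m²] = kg·s⁻²  ← same
  (2) [kg·m⁻¹·s⁻¹] · [m·s⁻²] = kg·s⁻³
  (3) kg·s⁻¹
  (4) V·s·m⁻² = J·C⁻¹·s·m⁻² = kg·s⁻²·A⁻¹
  (5) s⁻²
Only (1) matches kg·s⁻².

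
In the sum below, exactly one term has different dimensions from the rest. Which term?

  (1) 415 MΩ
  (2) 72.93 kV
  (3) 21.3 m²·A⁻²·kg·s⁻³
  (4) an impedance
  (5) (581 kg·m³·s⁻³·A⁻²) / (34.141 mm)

(2)

Dimensions:
  (1) Ω = V·A⁻¹ = kg·m²·s⁻³·A⁻²
  (2) V = J·C⁻¹ = kg·m²·s⁻³·A⁻¹
  (3) kg·m²·s⁻³·A⁻²
  (4) [impedance] = kg·m²·s⁻³·A⁻²
  (5) [kg·m³·s⁻³·A⁻²] / [m] = kg·m²·s⁻³·A⁻²
All reduce to kg·m²·s⁻³·A⁻² except (2), which is kg·m²·s⁻³·A⁻¹.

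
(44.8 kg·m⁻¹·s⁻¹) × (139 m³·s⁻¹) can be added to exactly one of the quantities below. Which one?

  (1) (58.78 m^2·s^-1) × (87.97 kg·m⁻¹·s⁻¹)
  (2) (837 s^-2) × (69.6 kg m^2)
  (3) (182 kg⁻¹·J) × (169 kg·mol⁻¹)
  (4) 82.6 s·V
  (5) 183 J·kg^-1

Reference: [kg·m⁻¹·s⁻¹] · [m³·s⁻¹] = kg·m²·s⁻².
Each option:
  (1) [m²·s⁻¹] · [kg·m⁻¹·s⁻¹] = kg·m·s⁻²
  (2) [s⁻²] · [kg·m²] = kg·m²·s⁻²  ← same
  (3) [m²·s⁻²] · [kg·mol⁻¹] = kg·m²·s⁻²·mol⁻¹
  (4) V·s = J·C⁻¹·s = kg·m²·s⁻²·A⁻¹
  (5) J·kg⁻¹ = N·m·kg⁻¹ = m²·s⁻²
Only (2) matches kg·m²·s⁻².

(2)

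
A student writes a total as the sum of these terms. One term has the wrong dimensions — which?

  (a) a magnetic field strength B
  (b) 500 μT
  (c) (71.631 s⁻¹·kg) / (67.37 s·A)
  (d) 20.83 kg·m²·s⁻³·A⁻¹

(d)

Dimensions:
  (a) [magnetic field strength B] = kg·s⁻²·A⁻¹
  (b) T = Wb·m⁻² = kg·s⁻²·A⁻¹
  (c) [kg·s⁻¹] / [s·A] = kg·s⁻²·A⁻¹
  (d) kg·m²·s⁻³·A⁻¹
All reduce to kg·s⁻²·A⁻¹ except (d), which is kg·m²·s⁻³·A⁻¹.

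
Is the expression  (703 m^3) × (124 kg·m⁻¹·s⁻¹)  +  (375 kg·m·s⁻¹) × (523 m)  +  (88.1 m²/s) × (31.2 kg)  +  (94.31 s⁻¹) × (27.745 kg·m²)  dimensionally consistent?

Yes

Work out the base dimensions of each:
  (703 m^3) × (124 kg·m⁻¹·s⁻¹):  [m³] · [kg·m⁻¹·s⁻¹] = kg·m²·s⁻¹
  (375 kg·m·s⁻¹) × (523 m):  [kg·m·s⁻¹] · [m] = kg·m²·s⁻¹
  (88.1 m²/s) × (31.2 kg):  [m²·s⁻¹] · [kg] = kg·m²·s⁻¹
  (94.31 s⁻¹) × (27.745 kg·m²):  [s⁻¹] · [kg·m²] = kg·m²·s⁻¹
Every term reduces to kg·m²·s⁻¹.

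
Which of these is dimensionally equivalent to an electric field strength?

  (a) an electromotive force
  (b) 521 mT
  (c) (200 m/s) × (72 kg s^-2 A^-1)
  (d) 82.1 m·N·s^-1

Reference: [electric field strength] = kg·m·s⁻³·A⁻¹.
Each option:
  (a) [electromotive force] = kg·m²·s⁻³·A⁻¹
  (b) T = Wb·m⁻² = kg·s⁻²·A⁻¹
  (c) [m·s⁻¹] · [kg·s⁻²·A⁻¹] = kg·m·s⁻³·A⁻¹  ← same
  (d) N·m·s⁻¹ = kg·m·s⁻²·m·s⁻¹ = kg·m²·s⁻³
Only (c) matches kg·m·s⁻³·A⁻¹.

(c)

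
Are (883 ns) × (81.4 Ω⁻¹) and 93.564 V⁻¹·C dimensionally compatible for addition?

Yes

In SI base units:
  (883 ns) × (81.4 Ω⁻¹):  [s] · [kg⁻¹·m⁻²·s³·A²] = kg⁻¹·m⁻²·s⁴·A²
  93.564 V⁻¹·C:  C·V⁻¹ = s·A·(J·C⁻¹)⁻¹ = kg⁻¹·m⁻²·s⁴·A²
Both are kg⁻¹·m⁻²·s⁴·A², so they have the same dimensions and can be added.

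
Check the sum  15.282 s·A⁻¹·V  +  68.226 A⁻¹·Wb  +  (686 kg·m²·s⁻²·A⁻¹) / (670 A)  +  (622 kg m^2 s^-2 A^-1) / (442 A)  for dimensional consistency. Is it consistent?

Yes

Dimensions:
  15.282 s·A⁻¹·V:  V·s·A⁻¹ = J·C⁻¹·s·A⁻¹ = kg·m²·s⁻²·A⁻²
  68.226 A⁻¹·Wb:  Wb·A⁻¹ = V·s·A⁻¹ = kg·m²·s⁻²·A⁻²
  (686 kg·m²·s⁻²·A⁻¹) / (670 A):  [kg·m²·s⁻²·A⁻¹] / [A] = kg·m²·s⁻²·A⁻²
  (622 kg m^2 s^-2 A^-1) / (442 A):  [kg·m²·s⁻²·A⁻¹] / [A] = kg·m²·s⁻²·A⁻²
Every term reduces to kg·m²·s⁻²·A⁻².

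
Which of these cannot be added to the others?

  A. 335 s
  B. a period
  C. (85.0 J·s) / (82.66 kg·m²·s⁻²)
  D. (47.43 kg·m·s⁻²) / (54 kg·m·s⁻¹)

D.

Expand each in SI base units:
  A. s
  B. [period] = s
  C. [kg·m²·s⁻¹] / [kg·m²·s⁻²] = s
  D. [kg·m·s⁻²] / [kg·m·s⁻¹] = s⁻¹
All reduce to s except D., which is s⁻¹.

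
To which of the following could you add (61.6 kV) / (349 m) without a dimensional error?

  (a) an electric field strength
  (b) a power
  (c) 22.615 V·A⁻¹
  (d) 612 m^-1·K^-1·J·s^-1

(a)

Reference: [kg·m²·s⁻³·A⁻¹] / [m] = kg·m·s⁻³·A⁻¹.
Each option:
  (a) [electric field strength] = kg·m·s⁻³·A⁻¹  ← same
  (b) [power] = kg·m²·s⁻³
  (c) V·A⁻¹ = J·C⁻¹·A⁻¹ = kg·m²·s⁻³·A⁻²
  (d) J·s⁻¹·m⁻¹·K⁻¹ = N·m·s⁻¹·m⁻¹·K⁻¹ = kg·m·s⁻³·K⁻¹
Only (a) matches kg·m·s⁻³·A⁻¹.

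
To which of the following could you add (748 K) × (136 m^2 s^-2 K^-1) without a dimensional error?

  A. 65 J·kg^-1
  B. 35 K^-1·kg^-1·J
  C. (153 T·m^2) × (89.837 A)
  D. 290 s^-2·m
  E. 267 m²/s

Reference: [K] · [m²·s⁻²·K⁻¹] = m²·s⁻².
Each option:
  A. J·kg⁻¹ = N·m·kg⁻¹ = m²·s⁻²  ← same
  B. J·kg⁻¹·K⁻¹ = N·m·kg⁻¹·K⁻¹ = m²·s⁻²·K⁻¹
  C. [kg·m²·s⁻²·A⁻¹] · [A] = kg·m²·s⁻²
  D. m·s⁻²
  E. m²·s⁻¹
Only A. matches m²·s⁻².

A.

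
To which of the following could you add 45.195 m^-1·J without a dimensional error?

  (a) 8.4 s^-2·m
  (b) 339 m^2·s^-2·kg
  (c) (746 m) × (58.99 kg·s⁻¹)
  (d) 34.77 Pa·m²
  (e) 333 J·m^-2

Reference: J·m⁻¹ = N·m·m⁻¹ = kg·m·s⁻².
Each option:
  (a) m·s⁻²
  (b) kg·m²·s⁻²
  (c) [m] · [kg·s⁻¹] = kg·m·s⁻¹
  (d) Pa·m² = N·m⁻²·m² = kg·m·s⁻²  ← same
  (e) J·m⁻² = N·m·m⁻² = kg·s⁻²
Only (d) matches kg·m·s⁻².

(d)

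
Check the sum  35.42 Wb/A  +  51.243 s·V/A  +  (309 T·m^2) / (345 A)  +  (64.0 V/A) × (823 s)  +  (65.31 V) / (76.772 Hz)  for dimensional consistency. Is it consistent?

No

Reduce each to base SI dimensions:
  35.42 Wb/A:  Wb·A⁻¹ = V·s·A⁻¹ = kg·m²·s⁻²·A⁻²
  51.243 s·V/A:  V·s·A⁻¹ = J·C⁻¹·s·A⁻¹ = kg·m²·s⁻²·A⁻²
  (309 T·m^2) / (345 A):  [kg·m²·s⁻²·A⁻¹] / [A] = kg·m²·s⁻²·A⁻²
  (64.0 V/A) × (823 s):  [kg·m²·s⁻³·A⁻²] · [s] = kg·m²·s⁻²·A⁻²
  (65.31 V) / (76.772 Hz):  [kg·m²·s⁻³·A⁻¹] / [s⁻¹] = kg·m²·s⁻²·A⁻¹
The terms do not share a single dimension (kg·m²·s⁻²·A⁻² vs kg·m²·s⁻²·A⁻¹).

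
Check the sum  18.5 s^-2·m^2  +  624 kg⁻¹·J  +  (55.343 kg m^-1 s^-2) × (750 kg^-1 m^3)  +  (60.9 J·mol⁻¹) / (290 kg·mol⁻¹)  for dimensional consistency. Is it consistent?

In SI base units:
  18.5 s^-2·m^2:  m²·s⁻²
  624 kg⁻¹·J:  J·kg⁻¹ = N·m·kg⁻¹ = m²·s⁻²
  (55.343 kg m^-1 s^-2) × (750 kg^-1 m^3):  [kg·m⁻¹·s⁻²] · [kg⁻¹·m³] = m²·s⁻²
  (60.9 J·mol⁻¹) / (290 kg·mol⁻¹):  [kg·m²·s⁻²·mol⁻¹] / [kg·mol⁻¹] = m²·s⁻²
Every term reduces to m²·s⁻².

Yes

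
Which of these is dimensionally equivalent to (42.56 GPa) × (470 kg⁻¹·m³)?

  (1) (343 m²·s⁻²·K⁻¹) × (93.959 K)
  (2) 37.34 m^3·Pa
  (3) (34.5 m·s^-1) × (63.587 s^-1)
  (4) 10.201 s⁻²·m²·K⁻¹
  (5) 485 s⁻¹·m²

(1)

Reference: [kg·m⁻¹·s⁻²] · [kg⁻¹·m³] = m²·s⁻².
Each option:
  (1) [m²·s⁻²·K⁻¹] · [K] = m²·s⁻²  ← same
  (2) Pa·m³ = N·m⁻²·m³ = kg·m²·s⁻²
  (3) [m·s⁻¹] · [s⁻¹] = m·s⁻²
  (4) m²·s⁻²·K⁻¹
  (5) m²·s⁻¹
Only (1) matches m²·s⁻².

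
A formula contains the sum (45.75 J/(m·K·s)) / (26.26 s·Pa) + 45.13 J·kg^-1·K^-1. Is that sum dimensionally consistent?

Dimensions:
  (45.75 J/(m·K·s)) / (26.26 s·Pa):  [kg·m·s⁻³·K⁻¹] / [kg·m⁻¹·s⁻¹] = m²·s⁻²·K⁻¹
  45.13 J·kg^-1·K^-1:  J·kg⁻¹·K⁻¹ = N·m·kg⁻¹·K⁻¹ = m²·s⁻²·K⁻¹
Both are m²·s⁻²·K⁻¹, so they have the same dimensions and can be added.

Yes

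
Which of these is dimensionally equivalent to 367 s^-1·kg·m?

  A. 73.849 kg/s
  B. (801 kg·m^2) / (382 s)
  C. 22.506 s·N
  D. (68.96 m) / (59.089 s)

Reference: kg·m·s⁻¹.
Each option:
  A. kg·s⁻¹
  B. [kg·m²] / [s] = kg·m²·s⁻¹
  C. N·s = kg·m·s⁻²·s = kg·m·s⁻¹  ← same
  D. [m] / [s] = m·s⁻¹
Only C. matches kg·m·s⁻¹.

C.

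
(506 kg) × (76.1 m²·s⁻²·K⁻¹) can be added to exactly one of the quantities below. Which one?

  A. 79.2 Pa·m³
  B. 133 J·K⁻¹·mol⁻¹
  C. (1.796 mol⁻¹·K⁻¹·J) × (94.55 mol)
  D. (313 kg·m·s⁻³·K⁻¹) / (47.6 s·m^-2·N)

Reference: [kg] · [m²·s⁻²·K⁻¹] = kg·m²·s⁻²·K⁻¹.
Each option:
  A. Pa·m³ = N·m⁻²·m³ = kg·m²·s⁻²
  B. J·mol⁻¹·K⁻¹ = N·m·mol⁻¹·K⁻¹ = kg·m²·s⁻²·K⁻¹·mol⁻¹
  C. [kg·m²·s⁻²·K⁻¹·mol⁻¹] · [mol] = kg·m²·s⁻²·K⁻¹  ← same
  D. [kg·m·s⁻³·K⁻¹] / [kg·m⁻¹·s⁻¹] = m²·s⁻²·K⁻¹
Only C. matches kg·m²·s⁻²·K⁻¹.

C.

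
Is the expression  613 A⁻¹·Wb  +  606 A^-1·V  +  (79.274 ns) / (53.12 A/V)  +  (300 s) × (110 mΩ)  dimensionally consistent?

In SI base units:
  613 A⁻¹·Wb:  Wb·A⁻¹ = V·s·A⁻¹ = kg·m²·s⁻²·A⁻²
  606 A^-1·V:  V·A⁻¹ = J·C⁻¹·A⁻¹ = kg·m²·s⁻³·A⁻²
  (79.274 ns) / (53.12 A/V):  [s] / [kg⁻¹·m⁻²·s³·A²] = kg·m²·s⁻²·A⁻²
  (300 s) × (110 mΩ):  [s] · [kg·m²·s⁻³·A⁻²] = kg·m²·s⁻²·A⁻²
The terms do not share a single dimension (kg·m²·s⁻²·A⁻² vs kg·m²·s⁻³·A⁻²).

No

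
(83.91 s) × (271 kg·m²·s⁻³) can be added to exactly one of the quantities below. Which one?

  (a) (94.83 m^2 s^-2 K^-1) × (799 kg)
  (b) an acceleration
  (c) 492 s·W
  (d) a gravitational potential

Reference: [s] · [kg·m²·s⁻³] = kg·m²·s⁻².
Each option:
  (a) [m²·s⁻²·K⁻¹] · [kg] = kg·m²·s⁻²·K⁻¹
  (b) [acceleration] = m·s⁻²
  (c) W·s = J·s⁻¹·s = kg·m²·s⁻²  ← same
  (d) [gravitational potential] = m²·s⁻²
Only (c) matches kg·m²·s⁻².

(c)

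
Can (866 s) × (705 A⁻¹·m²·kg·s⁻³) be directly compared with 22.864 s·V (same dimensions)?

Yes

Reduce each to base SI dimensions:
  (866 s) × (705 A⁻¹·m²·kg·s⁻³):  [s] · [kg·m²·s⁻³·A⁻¹] = kg·m²·s⁻²·A⁻¹
  22.864 s·V:  V·s = J·C⁻¹·s = kg·m²·s⁻²·A⁻¹
Both are kg·m²·s⁻²·A⁻¹, so they have the same dimensions and can be added.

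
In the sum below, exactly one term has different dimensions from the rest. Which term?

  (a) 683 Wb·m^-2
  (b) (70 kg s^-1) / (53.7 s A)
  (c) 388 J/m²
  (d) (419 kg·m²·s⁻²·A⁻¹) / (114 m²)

(c)

Dimensions:
  (a) Wb·m⁻² = V·s·m⁻² = kg·s⁻²·A⁻¹
  (b) [kg·s⁻¹] / [s·A] = kg·s⁻²·A⁻¹
  (c) J·m⁻² = N·m·m⁻² = kg·s⁻²
  (d) [kg·m²·s⁻²·A⁻¹] / [m²] = kg·s⁻²·A⁻¹
All reduce to kg·s⁻²·A⁻¹ except (c), which is kg·s⁻².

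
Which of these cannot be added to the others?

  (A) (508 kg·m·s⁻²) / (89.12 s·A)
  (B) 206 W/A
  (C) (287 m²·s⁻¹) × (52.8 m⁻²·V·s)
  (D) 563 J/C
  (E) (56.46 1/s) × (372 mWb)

Expand each in SI base units:
  (A) [kg·m·s⁻²] / [s·A] = kg·m·s⁻³·A⁻¹
  (B) W·A⁻¹ = J·s⁻¹·A⁻¹ = kg·m²·s⁻³·A⁻¹
  (C) [m²·s⁻¹] · [kg·s⁻²·A⁻¹] = kg·m²·s⁻³·A⁻¹
  (D) J·C⁻¹ = N·m·(s·A)⁻¹ = kg·m²·s⁻³·A⁻¹
  (E) [s⁻¹] · [kg·m²·s⁻²·A⁻¹] = kg·m²·s⁻³·A⁻¹
All reduce to kg·m²·s⁻³·A⁻¹ except (A), which is kg·m·s⁻³·A⁻¹.

(A)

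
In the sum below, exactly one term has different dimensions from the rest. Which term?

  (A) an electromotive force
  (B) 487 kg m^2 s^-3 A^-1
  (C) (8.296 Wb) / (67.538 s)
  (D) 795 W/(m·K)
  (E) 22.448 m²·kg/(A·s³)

(D)

Reduce each to base SI dimensions:
  (A) [electromotive force] = kg·m²·s⁻³·A⁻¹
  (B) kg·m²·s⁻³·A⁻¹
  (C) [kg·m²·s⁻²·A⁻¹] / [s] = kg·m²·s⁻³·A⁻¹
  (D) W·m⁻¹·K⁻¹ = J·s⁻¹·m⁻¹·K⁻¹ = kg·m·s⁻³·K⁻¹
  (E) kg·m²·s⁻³·A⁻¹
All reduce to kg·m²·s⁻³·A⁻¹ except (D), which is kg·m·s⁻³·K⁻¹.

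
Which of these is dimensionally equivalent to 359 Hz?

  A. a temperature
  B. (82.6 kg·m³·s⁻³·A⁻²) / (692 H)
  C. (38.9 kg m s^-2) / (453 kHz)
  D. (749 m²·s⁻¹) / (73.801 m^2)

Reference: Hz = s⁻¹.
Each option:
  A. [temperature] = K
  B. [kg·m³·s⁻³·A⁻²] / [kg·m²·s⁻²·A⁻²] = m·s⁻¹
  C. [kg·m·s⁻²] / [s⁻¹] = kg·m·s⁻¹
  D. [m²·s⁻¹] / [m²] = s⁻¹  ← same
Only D. matches s⁻¹.

D.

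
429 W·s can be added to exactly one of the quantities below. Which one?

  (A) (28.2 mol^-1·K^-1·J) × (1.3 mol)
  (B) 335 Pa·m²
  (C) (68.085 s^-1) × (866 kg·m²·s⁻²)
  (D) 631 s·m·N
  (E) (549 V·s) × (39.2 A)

Reference: W·s = J·s⁻¹·s = kg·m²·s⁻².
Each option:
  (A) [kg·m²·s⁻²·K⁻¹·mol⁻¹] · [mol] = kg·m²·s⁻²·K⁻¹
  (B) Pa·m² = N·m⁻²·m² = kg·m·s⁻²
  (C) [s⁻¹] · [kg·m²·s⁻²] = kg·m²·s⁻³
  (D) N·m·s = kg·m·s⁻²·m·s = kg·m²·s⁻¹
  (E) [kg·m²·s⁻²·A⁻¹] · [A] = kg·m²·s⁻²  ← same
Only (E) matches kg·m²·s⁻².

(E)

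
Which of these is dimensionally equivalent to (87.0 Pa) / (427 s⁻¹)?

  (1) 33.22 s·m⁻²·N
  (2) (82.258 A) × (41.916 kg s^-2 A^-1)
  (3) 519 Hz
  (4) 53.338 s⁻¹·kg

(1)

Reference: [kg·m⁻¹·s⁻²] / [s⁻¹] = kg·m⁻¹·s⁻¹.
Each option:
  (1) N·s·m⁻² = kg·m·s⁻²·s·m⁻² = kg·m⁻¹·s⁻¹  ← same
  (2) [A] · [kg·s⁻²·A⁻¹] = kg·s⁻²
  (3) Hz = s⁻¹
  (4) kg·s⁻¹
Only (1) matches kg·m⁻¹·s⁻¹.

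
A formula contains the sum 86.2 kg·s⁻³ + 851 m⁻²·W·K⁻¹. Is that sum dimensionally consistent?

Reduce each to base SI dimensions:
  86.2 kg·s⁻³:  kg·s⁻³
  851 m⁻²·W·K⁻¹:  W·m⁻²·K⁻¹ = J·s⁻¹·m⁻²·K⁻¹ = kg·s⁻³·K⁻¹
kg·s⁻³ ≠ kg·s⁻³·K⁻¹, so they cannot be added.

No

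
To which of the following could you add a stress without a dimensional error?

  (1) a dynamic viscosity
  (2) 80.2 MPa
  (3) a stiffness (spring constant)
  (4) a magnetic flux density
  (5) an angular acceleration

Reference: [stress] = kg·m⁻¹·s⁻².
Each option:
  (1) [dynamic viscosity] = kg·m⁻¹·s⁻¹
  (2) Pa = N·m⁻² = kg·m⁻¹·s⁻²  ← same
  (3) [stiffness (spring constant)] = kg·s⁻²
  (4) [magnetic flux density] = kg·s⁻²·A⁻¹
  (5) [angular acceleration] = s⁻²
Only (2) matches kg·m⁻¹·s⁻².

(2)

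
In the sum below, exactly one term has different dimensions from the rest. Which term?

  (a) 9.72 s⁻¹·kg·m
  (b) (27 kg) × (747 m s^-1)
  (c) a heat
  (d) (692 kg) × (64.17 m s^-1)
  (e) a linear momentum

Reduce each to base SI dimensions:
  (a) kg·m·s⁻¹
  (b) [kg] · [m·s⁻¹] = kg·m·s⁻¹
  (c) [heat] = kg·m²·s⁻²
  (d) [kg] · [m·s⁻¹] = kg·m·s⁻¹
  (e) [linear momentum] = kg·m·s⁻¹
All reduce to kg·m·s⁻¹ except (c), which is kg·m²·s⁻².

(c)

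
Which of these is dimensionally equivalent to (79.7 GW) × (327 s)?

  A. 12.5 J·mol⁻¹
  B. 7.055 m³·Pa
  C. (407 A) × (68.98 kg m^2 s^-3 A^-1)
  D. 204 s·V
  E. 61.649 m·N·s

Reference: [kg·m²·s⁻³] · [s] = kg·m²·s⁻².
Each option:
  A. J·mol⁻¹ = N·m·mol⁻¹ = kg·m²·s⁻²·mol⁻¹
  B. Pa·m³ = N·m⁻²·m³ = kg·m²·s⁻²  ← same
  C. [A] · [kg·m²·s⁻³·A⁻¹] = kg·m²·s⁻³
  D. V·s = J·C⁻¹·s = kg·m²·s⁻²·A⁻¹
  E. N·m·s = kg·m·s⁻²·m·s = kg·m²·s⁻¹
Only B. matches kg·m²·s⁻².

B.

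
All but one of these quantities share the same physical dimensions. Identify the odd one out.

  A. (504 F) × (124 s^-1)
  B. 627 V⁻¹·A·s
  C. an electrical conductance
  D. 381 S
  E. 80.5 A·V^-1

In SI base units:
  A. [kg⁻¹·m⁻²·s⁴·A²] · [s⁻¹] = kg⁻¹·m⁻²·s³·A²
  B. A·s·V⁻¹ = A·s·(J·C⁻¹)⁻¹ = kg⁻¹·m⁻²·s⁴·A²
  C. [electrical conductance] = kg⁻¹·m⁻²·s³·A²
  D. S = Ω⁻¹ = kg⁻¹·m⁻²·s³·A²
  E. A·V⁻¹ = A·(J·C⁻¹)⁻¹ = kg⁻¹·m⁻²·s³·A²
All reduce to kg⁻¹·m⁻²·s³·A² except B., which is kg⁻¹·m⁻²·s⁴·A².

B.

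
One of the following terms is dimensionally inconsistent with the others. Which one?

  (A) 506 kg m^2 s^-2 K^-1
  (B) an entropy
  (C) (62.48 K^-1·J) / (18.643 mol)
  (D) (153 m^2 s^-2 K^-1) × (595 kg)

(C)

In SI base units:
  (A) kg·m²·s⁻²·K⁻¹
  (B) [entropy] = kg·m²·s⁻²·K⁻¹
  (C) [kg·m²·s⁻²·K⁻¹] / [mol] = kg·m²·s⁻²·K⁻¹·mol⁻¹
  (D) [m²·s⁻²·K⁻¹] · [kg] = kg·m²·s⁻²·K⁻¹
All reduce to kg·m²·s⁻²·K⁻¹ except (C), which is kg·m²·s⁻²·K⁻¹·mol⁻¹.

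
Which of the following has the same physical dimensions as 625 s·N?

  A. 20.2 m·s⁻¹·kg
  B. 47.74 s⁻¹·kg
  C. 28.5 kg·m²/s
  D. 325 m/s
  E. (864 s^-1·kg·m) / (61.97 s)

A.

Reference: N·s = kg·m·s⁻²·s = kg·m·s⁻¹.
Each option:
  A. kg·m·s⁻¹  ← same
  B. kg·s⁻¹
  C. kg·m²·s⁻¹
  D. m·s⁻¹
  E. [kg·m·s⁻¹] / [s] = kg·m·s⁻²
Only A. matches kg·m·s⁻¹.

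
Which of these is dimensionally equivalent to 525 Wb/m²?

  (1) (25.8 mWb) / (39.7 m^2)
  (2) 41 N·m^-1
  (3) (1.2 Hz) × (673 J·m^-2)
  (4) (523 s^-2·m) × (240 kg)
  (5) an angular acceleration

Reference: Wb·m⁻² = V·s·m⁻² = kg·s⁻²·A⁻¹.
Each option:
  (1) [kg·m²·s⁻²·A⁻¹] / [m²] = kg·s⁻²·A⁻¹  ← same
  (2) N·m⁻¹ = kg·m·s⁻²·m⁻¹ = kg·s⁻²
  (3) [s⁻¹] · [kg·s⁻²] = kg·s⁻³
  (4) [m·s⁻²] · [kg] = kg·m·s⁻²
  (5) [angular acceleration] = s⁻²
Only (1) matches kg·s⁻²·A⁻¹.

(1)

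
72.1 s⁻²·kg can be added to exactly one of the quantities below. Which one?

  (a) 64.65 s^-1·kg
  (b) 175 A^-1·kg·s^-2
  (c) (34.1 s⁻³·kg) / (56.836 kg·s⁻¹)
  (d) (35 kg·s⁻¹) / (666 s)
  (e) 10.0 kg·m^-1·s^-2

(d)

Reference: kg·s⁻².
Each option:
  (a) kg·s⁻¹
  (b) kg·s⁻²·A⁻¹
  (c) [kg·s⁻³] / [kg·s⁻¹] = s⁻²
  (d) [kg·s⁻¹] / [s] = kg·s⁻²  ← same
  (e) kg·m⁻¹·s⁻²
Only (d) matches kg·s⁻².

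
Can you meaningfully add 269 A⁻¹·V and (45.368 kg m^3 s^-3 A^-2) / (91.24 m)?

Expand each in SI base units:
  269 A⁻¹·V:  V·A⁻¹ = J·C⁻¹·A⁻¹ = kg·m²·s⁻³·A⁻²
  (45.368 kg m^3 s^-3 A^-2) / (91.24 m):  [kg·m³·s⁻³·A⁻²] / [m] = kg·m²·s⁻³·A⁻²
Both are kg·m²·s⁻³·A⁻², so they have the same dimensions and can be added.

Yes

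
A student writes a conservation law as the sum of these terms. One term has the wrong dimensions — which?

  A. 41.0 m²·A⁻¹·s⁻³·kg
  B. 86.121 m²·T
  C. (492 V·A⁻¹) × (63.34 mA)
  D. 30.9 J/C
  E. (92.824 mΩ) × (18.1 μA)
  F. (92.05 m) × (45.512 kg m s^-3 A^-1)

Dimensions:
  A. kg·m²·s⁻³·A⁻¹
  B. T·m² = Wb·m⁻²·m² = kg·m²·s⁻²·A⁻¹
  C. [kg·m²·s⁻³·A⁻²] · [A] = kg·m²·s⁻³·A⁻¹
  D. J·C⁻¹ = N·m·(s·A)⁻¹ = kg·m²·s⁻³·A⁻¹
  E. [kg·m²·s⁻³·A⁻²] · [A] = kg·m²·s⁻³·A⁻¹
  F. [m] · [kg·m·s⁻³·A⁻¹] = kg·m²·s⁻³·A⁻¹
All reduce to kg·m²·s⁻³·A⁻¹ except B., which is kg·m²·s⁻²·A⁻¹.

B.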